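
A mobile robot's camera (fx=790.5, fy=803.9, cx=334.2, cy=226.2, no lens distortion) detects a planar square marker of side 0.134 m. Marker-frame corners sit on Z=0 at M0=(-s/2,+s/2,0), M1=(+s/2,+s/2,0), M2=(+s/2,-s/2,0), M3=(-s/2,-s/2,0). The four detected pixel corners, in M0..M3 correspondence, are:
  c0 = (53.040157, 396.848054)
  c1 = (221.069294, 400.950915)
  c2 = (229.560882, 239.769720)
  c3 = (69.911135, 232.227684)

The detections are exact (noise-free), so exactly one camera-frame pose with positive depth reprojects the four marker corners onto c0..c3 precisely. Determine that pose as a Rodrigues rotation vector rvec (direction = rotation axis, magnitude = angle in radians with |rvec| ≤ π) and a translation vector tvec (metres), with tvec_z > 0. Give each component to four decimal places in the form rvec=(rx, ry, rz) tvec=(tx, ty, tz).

Intrinsics K: fx=790.5, fy=803.9, cx=334.2, cy=226.2
Marker side s = 0.134 m; corners in marker frame (Z=0):
  M0 = (-0.0670, +0.0670, 0)
  M1 = (+0.0670, +0.0670, 0)
  M2 = (+0.0670, -0.0670, 0)
  M3 = (-0.0670, -0.0670, 0)
Detected image corners:
  c0 = (53.040157, 396.848054) px
  c1 = (221.069294, 400.950915) px
  c2 = (229.560882, 239.769720) px
  c3 = (69.911135, 232.227684) px
Planar DLT: solve 8×8 A·h = b for H (H[2,2]=1):
  H  [+1246.39134 -147.11382 +144.48893]
  H  [+97.96356 +1098.56437 +315.47166]
  H  [+0.17072 -0.36846 +1.00000]
B = K⁻¹H; ‖b₁‖=1.515990, ‖b₂‖=1.515990; λ = 2/(‖b₁‖+‖b₂‖) = 0.659635, sign → tz>0 ⇒ λ=+0.659635
r₁ = λ·B[:,0] = (+0.99244,+0.04870,+0.11261); r₂ = λ·B[:,1] = (-0.02001,+0.96981,-0.24305)
r₃ = r₁×r₂ = (-0.12105,+0.23896,+0.96346); SVD([r₁ r₂ r₃]) → R = UVᵀ:
  R  [+0.99244 -0.02001 -0.12105]
  R  [+0.04870 +0.96981 +0.23896]
  R  [+0.11261 -0.24305 +0.96346]
t = (-0.15830, +0.07325, +0.65964) m
tr R = 2.925708; θ = arccos((tr R − 1)/2) = 0.273416 rad = 15.666°
axis k = ((R−Rᵀ)₃₂, (R−Rᵀ)₁₃, (R−Rᵀ)₂₁) / (2 sinθ) = (-0.892529, -0.432676, +0.127217)
rvec = θ·k = (-0.244032, -0.118301, +0.034783)

rvec=(-0.2440, -0.1183, 0.0348) tvec=(-0.1583, 0.0733, 0.6596)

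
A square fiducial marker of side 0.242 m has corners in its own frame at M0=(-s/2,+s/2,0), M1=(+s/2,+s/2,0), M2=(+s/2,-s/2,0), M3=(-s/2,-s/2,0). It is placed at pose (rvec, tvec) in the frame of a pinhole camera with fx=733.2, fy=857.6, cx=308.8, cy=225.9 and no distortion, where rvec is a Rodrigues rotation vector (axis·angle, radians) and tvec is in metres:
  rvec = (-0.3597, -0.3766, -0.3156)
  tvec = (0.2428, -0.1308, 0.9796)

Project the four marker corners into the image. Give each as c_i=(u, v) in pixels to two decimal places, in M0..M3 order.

c0=(455.88, 230.39) c1=(598.69, 181.81) c2=(519.75, 11.06) c3=(378.88, 38.69)

Intrinsics K: fx=733.2, fy=857.6, cx=308.8, cy=225.9
Marker side s = 0.242 m; corners in marker frame (Z=0):
  M0 = (-0.1210, +0.1210, 0)
  M1 = (+0.1210, +0.1210, 0)
  M2 = (+0.1210, -0.1210, 0)
  M3 = (-0.1210, -0.1210, 0)
rvec = (-0.3597, -0.3766, -0.3156), |rvec| = θ = 0.60895 rad = 34.890°
Rodrigues: sinθ=0.57200, 1−cosθ=0.17975; R = I + sinθ·[k]× + (1−cosθ)·[k]×²:
    [+0.88297 +0.36212 -0.29872]
    [-0.23079 +0.88900 +0.39549]
    [+0.40878 -0.28026 +0.86853]
t = (0.2428, -0.1308, 0.9796) m
M0: Pc = R·M0+t = (+0.17978, +0.00469, +0.89623); u = 733.2·(+0.17978)/0.89623 + 308.8 = 455.8752, v = 857.6·(+0.00469)/0.89623 + 225.9 = 230.3923
M1: Pc = R·M1+t = (+0.39346, -0.05116, +0.99515); u = 733.2·(+0.39346)/0.99515 + 308.8 = 598.6874, v = 857.6·(-0.05116)/0.99515 + 225.9 = 181.8145
M2: Pc = R·M2+t = (+0.30582, -0.26629, +1.06297); u = 733.2·(+0.30582)/1.06297 + 308.8 = 519.7452, v = 857.6·(-0.26629)/1.06297 + 225.9 = 11.0555
M3: Pc = R·M3+t = (+0.09214, -0.21044, +0.96405); u = 733.2·(+0.09214)/0.96405 + 308.8 = 378.8797, v = 857.6·(-0.21044)/0.96405 + 225.9 = 38.6934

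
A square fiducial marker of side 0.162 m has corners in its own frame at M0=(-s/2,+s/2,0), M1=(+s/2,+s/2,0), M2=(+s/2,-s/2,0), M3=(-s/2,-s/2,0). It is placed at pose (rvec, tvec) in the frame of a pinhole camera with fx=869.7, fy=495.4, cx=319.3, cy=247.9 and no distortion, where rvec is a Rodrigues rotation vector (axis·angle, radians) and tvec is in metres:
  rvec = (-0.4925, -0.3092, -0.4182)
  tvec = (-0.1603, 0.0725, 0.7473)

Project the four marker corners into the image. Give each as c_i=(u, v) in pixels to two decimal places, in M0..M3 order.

Intrinsics K: fx=869.7, fy=495.4, cx=319.3, cy=247.9
Marker side s = 0.162 m; corners in marker frame (Z=0):
  M0 = (-0.0810, +0.0810, 0)
  M1 = (+0.0810, +0.0810, 0)
  M2 = (+0.0810, -0.0810, 0)
  M3 = (-0.0810, -0.0810, 0)
rvec = (-0.4925, -0.3092, -0.4182), |rvec| = θ = 0.71628 rad = 41.040°
Rodrigues: sinθ=0.65658, 1−cosθ=0.24574; R = I + sinθ·[k]× + (1−cosθ)·[k]×²:
    [+0.87044 +0.45629 -0.18478]
    [-0.31041 +0.80005 +0.51339]
    [+0.38208 -0.38952 +0.83803]
t = (-0.1603, 0.0725, 0.7473) m
M0: Pc = R·M0+t = (-0.19385, +0.16245, +0.68480); u = 869.7·(-0.19385)/0.68480 + 319.3 = 73.1144, v = 495.4·(+0.16245)/0.68480 + 247.9 = 365.4177
M1: Pc = R·M1+t = (-0.05284, +0.11216, +0.74670); u = 869.7·(-0.05284)/0.74670 + 319.3 = 257.7611, v = 495.4·(+0.11216)/0.74670 + 247.9 = 322.3138
M2: Pc = R·M2+t = (-0.12675, -0.01745, +0.80980); u = 869.7·(-0.12675)/0.80980 + 319.3 = 183.1702, v = 495.4·(-0.01745)/0.80980 + 247.9 = 237.2268
M3: Pc = R·M3+t = (-0.26776, +0.03284, +0.74790); u = 869.7·(-0.26776)/0.74790 + 319.3 = 7.9292, v = 495.4·(+0.03284)/0.74790 + 247.9 = 269.6521

c0=(73.11, 365.42) c1=(257.76, 322.31) c2=(183.17, 237.23) c3=(7.93, 269.65)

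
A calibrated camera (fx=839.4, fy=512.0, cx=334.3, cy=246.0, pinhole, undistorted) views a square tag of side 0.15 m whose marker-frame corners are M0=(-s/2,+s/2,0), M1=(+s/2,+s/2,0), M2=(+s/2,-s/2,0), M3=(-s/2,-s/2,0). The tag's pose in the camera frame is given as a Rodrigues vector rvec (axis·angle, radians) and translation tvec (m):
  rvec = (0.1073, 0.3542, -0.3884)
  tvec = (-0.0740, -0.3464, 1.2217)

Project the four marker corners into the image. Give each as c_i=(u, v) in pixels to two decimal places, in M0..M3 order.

Intrinsics K: fx=839.4, fy=512.0, cx=334.3, cy=246.0
Marker side s = 0.15 m; corners in marker frame (Z=0):
  M0 = (-0.0750, +0.0750, 0)
  M1 = (+0.0750, +0.0750, 0)
  M2 = (+0.0750, -0.0750, 0)
  M3 = (-0.0750, -0.0750, 0)
rvec = (0.1073, 0.3542, -0.3884), |rvec| = θ = 0.53649 rad = 30.739°
Rodrigues: sinθ=0.51113, 1−cosθ=0.14049; R = I + sinθ·[k]× + (1−cosθ)·[k]×²:
    [+0.86513 +0.38859 +0.31711]
    [-0.35148 +0.92074 -0.16938]
    [-0.35779 +0.03507 +0.93314]
t = (-0.0740, -0.3464, 1.2217) m
M0: Pc = R·M0+t = (-0.10974, -0.25098, +1.25117); u = 839.4·(-0.10974)/1.25117 + 334.3 = 260.6757, v = 512.0·(-0.25098)/1.25117 + 246.0 = 143.2931
M1: Pc = R·M1+t = (+0.02003, -0.30371, +1.19750); u = 839.4·(+0.02003)/1.19750 + 334.3 = 348.3391, v = 512.0·(-0.30371)/1.19750 + 246.0 = 116.1481
M2: Pc = R·M2+t = (-0.03826, -0.44182, +1.19223); u = 839.4·(-0.03826)/1.19223 + 334.3 = 307.3632, v = 512.0·(-0.44182)/1.19223 + 246.0 = 56.2636
M3: Pc = R·M3+t = (-0.16803, -0.38909, +1.24590); u = 839.4·(-0.16803)/1.24590 + 334.3 = 221.0946, v = 512.0·(-0.38909)/1.24590 + 246.0 = 86.1029

c0=(260.68, 143.29) c1=(348.34, 116.15) c2=(307.36, 56.26) c3=(221.09, 86.10)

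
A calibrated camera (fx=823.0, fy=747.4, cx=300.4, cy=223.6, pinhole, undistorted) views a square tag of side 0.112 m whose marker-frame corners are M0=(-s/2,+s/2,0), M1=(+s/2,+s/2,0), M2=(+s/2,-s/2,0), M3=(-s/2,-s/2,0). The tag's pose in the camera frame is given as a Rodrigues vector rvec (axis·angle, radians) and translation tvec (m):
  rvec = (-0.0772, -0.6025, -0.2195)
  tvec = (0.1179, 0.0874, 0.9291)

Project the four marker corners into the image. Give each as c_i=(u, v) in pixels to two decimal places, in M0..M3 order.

Intrinsics K: fx=823.0, fy=747.4, cx=300.4, cy=223.6
Marker side s = 0.112 m; corners in marker frame (Z=0):
  M0 = (-0.0560, +0.0560, 0)
  M1 = (+0.0560, +0.0560, 0)
  M2 = (+0.0560, -0.0560, 0)
  M3 = (-0.0560, -0.0560, 0)
rvec = (-0.0772, -0.6025, -0.2195), |rvec| = θ = 0.64587 rad = 37.006°
Rodrigues: sinθ=0.60189, 1−cosθ=0.20142; R = I + sinθ·[k]× + (1−cosθ)·[k]×²:
    [+0.80145 +0.22701 -0.55329]
    [-0.18210 +0.97386 +0.13580]
    [+0.56966 -0.00809 +0.82184]
t = (0.1179, 0.0874, 0.9291) m
M0: Pc = R·M0+t = (+0.08573, +0.15213, +0.89675); u = 823.0·(+0.08573)/0.89675 + 300.4 = 379.0810, v = 747.4·(+0.15213)/0.89675 + 223.6 = 350.3967
M1: Pc = R·M1+t = (+0.17549, +0.13174, +0.96055); u = 823.0·(+0.17549)/0.96055 + 300.4 = 450.7639, v = 747.4·(+0.13174)/0.96055 + 223.6 = 326.1056
M2: Pc = R·M2+t = (+0.15007, +0.02267, +0.96145); u = 823.0·(+0.15007)/0.96145 + 300.4 = 428.8581, v = 747.4·(+0.02267)/0.96145 + 223.6 = 241.2202
M3: Pc = R·M3+t = (+0.06031, +0.04306, +0.89765); u = 823.0·(+0.06031)/0.89765 + 300.4 = 355.6905, v = 747.4·(+0.04306)/0.89765 + 223.6 = 259.4536

c0=(379.08, 350.40) c1=(450.76, 326.11) c2=(428.86, 241.22) c3=(355.69, 259.45)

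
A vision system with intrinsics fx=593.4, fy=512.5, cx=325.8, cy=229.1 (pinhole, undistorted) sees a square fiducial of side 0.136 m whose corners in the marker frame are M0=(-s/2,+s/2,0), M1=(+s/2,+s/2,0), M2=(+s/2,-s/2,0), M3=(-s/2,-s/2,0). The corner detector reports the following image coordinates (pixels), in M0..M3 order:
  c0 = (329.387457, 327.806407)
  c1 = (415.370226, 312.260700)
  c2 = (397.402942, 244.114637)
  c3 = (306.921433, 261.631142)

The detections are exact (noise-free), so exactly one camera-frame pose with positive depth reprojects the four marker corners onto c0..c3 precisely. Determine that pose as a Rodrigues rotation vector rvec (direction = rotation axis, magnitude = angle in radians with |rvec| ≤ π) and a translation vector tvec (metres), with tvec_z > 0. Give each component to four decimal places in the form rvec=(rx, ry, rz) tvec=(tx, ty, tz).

rvec=(0.3789, 0.0613, -0.2428) tvec=(0.0548, 0.1016, 0.8930)

Intrinsics K: fx=593.4, fy=512.5, cx=325.8, cy=229.1
Marker side s = 0.136 m; corners in marker frame (Z=0):
  M0 = (-0.0680, +0.0680, 0)
  M1 = (+0.0680, +0.0680, 0)
  M2 = (+0.0680, -0.0680, 0)
  M3 = (-0.0680, -0.0680, 0)
Detected image corners:
  c0 = (329.387457, 327.806407) px
  c1 = (415.370226, 312.260700) px
  c2 = (397.402942, 244.114637) px
  c3 = (306.921433, 261.631142) px
Planar DLT: solve 8×8 A·h = b for H (H[2,2]=1):
  H  [+605.96637 +294.30471 +362.19595]
  H  [-154.83926 +608.83695 +287.43617]
  H  [-0.11689 +0.40169 +1.00000]
B = K⁻¹H; ‖b₁‖=1.119866, ‖b₂‖=1.119866; λ = 2/(‖b₁‖+‖b₂‖) = 0.892964, sign → tz>0 ⇒ λ=+0.892964
r₁ = λ·B[:,0] = (+0.96918,-0.22313,-0.10438); r₂ = λ·B[:,1] = (+0.24594,+0.90047,+0.35870)
r₃ = r₁×r₂ = (+0.01396,-0.37332,+0.92760); SVD([r₁ r₂ r₃]) → R = UVᵀ:
  R  [+0.96918 +0.24594 +0.01396]
  R  [-0.22313 +0.90047 -0.37332]
  R  [-0.10438 +0.35870 +0.92760]
t = (+0.05477, +0.10164, +0.89296) m
tr R = 2.797257; θ = arccos((tr R − 1)/2) = 0.454164 rad = 26.022°
axis k = ((R−Rᵀ)₃₂, (R−Rᵀ)₁₃, (R−Rᵀ)₂₁) / (2 sinθ) = (+0.834277, +0.134875, -0.534594)
rvec = θ·k = (+0.378898, +0.061255, -0.242793)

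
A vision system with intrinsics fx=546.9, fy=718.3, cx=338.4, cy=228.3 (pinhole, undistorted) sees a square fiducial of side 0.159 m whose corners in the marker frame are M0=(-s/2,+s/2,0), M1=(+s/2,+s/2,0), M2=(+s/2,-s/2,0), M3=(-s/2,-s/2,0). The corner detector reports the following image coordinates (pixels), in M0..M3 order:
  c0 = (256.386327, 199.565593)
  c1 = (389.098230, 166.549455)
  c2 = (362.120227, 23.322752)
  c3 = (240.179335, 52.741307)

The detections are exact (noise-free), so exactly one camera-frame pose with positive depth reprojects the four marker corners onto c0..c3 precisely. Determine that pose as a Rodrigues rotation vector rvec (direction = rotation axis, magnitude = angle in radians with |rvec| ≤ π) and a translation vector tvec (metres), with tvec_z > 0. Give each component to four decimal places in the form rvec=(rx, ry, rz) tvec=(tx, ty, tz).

rvec=(-0.3724, 0.0085, -0.1918) tvec=(-0.0329, -0.1132, 0.6726)

Intrinsics K: fx=546.9, fy=718.3, cx=338.4, cy=228.3
Marker side s = 0.159 m; corners in marker frame (Z=0):
  M0 = (-0.0795, +0.0795, 0)
  M1 = (+0.0795, +0.0795, 0)
  M2 = (+0.0795, -0.0795, 0)
  M3 = (-0.0795, -0.0795, 0)
Detected image corners:
  c0 = (256.386327, 199.565593) px
  c1 = (389.098230, 166.549455) px
  c2 = (362.120227, 23.322752) px
  c3 = (240.179335, 52.741307) px
Planar DLT: solve 8×8 A·h = b for H (H[2,2]=1):
  H  [+811.83180 -32.17453 +311.68617]
  H  [-191.42559 +852.50978 +107.38891]
  H  [+0.04003 -0.53882 +1.00000]
B = K⁻¹H; ‖b₁‖=1.486660, ‖b₂‖=1.486660; λ = 2/(‖b₁‖+‖b₂‖) = 0.672649, sign → tz>0 ⇒ λ=+0.672649
r₁ = λ·B[:,0] = (+0.98183,-0.18782,+0.02693); r₂ = λ·B[:,1] = (+0.18469,+0.91352,-0.36244)
r₃ = r₁×r₂ = (+0.04347,+0.36083,+0.93162); SVD([r₁ r₂ r₃]) → R = UVᵀ:
  R  [+0.98183 +0.18469 +0.04347]
  R  [-0.18782 +0.91352 +0.36083]
  R  [+0.02693 -0.36244 +0.93162]
t = (-0.03286, -0.11323, +0.67265) m
tr R = 2.826977; θ = arccos((tr R − 1)/2) = 0.419019 rad = 24.008°
axis k = ((R−Rᵀ)₃₂, (R−Rᵀ)₁₃, (R−Rᵀ)₂₁) / (2 sinθ) = (-0.888833, +0.020334, -0.457780)
rvec = θ·k = (-0.372438, +0.008520, -0.191819)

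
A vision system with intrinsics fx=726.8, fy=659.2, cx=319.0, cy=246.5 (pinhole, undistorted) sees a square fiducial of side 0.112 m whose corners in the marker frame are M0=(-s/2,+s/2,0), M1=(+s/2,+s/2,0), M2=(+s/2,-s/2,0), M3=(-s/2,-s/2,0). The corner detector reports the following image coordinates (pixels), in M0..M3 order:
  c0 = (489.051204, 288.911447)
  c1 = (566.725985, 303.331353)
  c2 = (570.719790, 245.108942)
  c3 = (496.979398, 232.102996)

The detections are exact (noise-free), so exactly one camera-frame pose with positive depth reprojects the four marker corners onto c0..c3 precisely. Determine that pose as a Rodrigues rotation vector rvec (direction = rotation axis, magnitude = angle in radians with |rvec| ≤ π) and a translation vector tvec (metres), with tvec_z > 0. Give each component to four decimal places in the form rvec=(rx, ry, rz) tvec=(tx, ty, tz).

rvec=(-0.5507, 0.0588, 0.2263) tvec=(0.3157, 0.0330, 1.0837)

Intrinsics K: fx=726.8, fy=659.2, cx=319.0, cy=246.5
Marker side s = 0.112 m; corners in marker frame (Z=0):
  M0 = (-0.0560, +0.0560, 0)
  M1 = (+0.0560, +0.0560, 0)
  M2 = (+0.0560, -0.0560, 0)
  M3 = (-0.0560, -0.0560, 0)
Detected image corners:
  c0 = (489.051204, 288.911447) px
  c1 = (566.725985, 303.331353) px
  c2 = (570.719790, 245.108942) px
  c3 = (496.979398, 232.102996) px
Planar DLT: solve 8×8 A·h = b for H (H[2,2]=1):
  H  [+618.76417 -304.11955 +530.72141]
  H  [+93.69781 +387.18589 +266.56186]
  H  [-0.10687 -0.47242 +1.00000]
B = K⁻¹H; ‖b₁‖=0.922740, ‖b₂‖=0.922740; λ = 2/(‖b₁‖+‖b₂‖) = 1.083729, sign → tz>0 ⇒ λ=+1.083729
r₁ = λ·B[:,0] = (+0.97347,+0.19735,-0.11581); r₂ = λ·B[:,1] = (-0.22876,+0.82798,-0.51197)
r₃ = r₁×r₂ = (-0.00514,+0.52488,+0.85116); SVD([r₁ r₂ r₃]) → R = UVᵀ:
  R  [+0.97347 -0.22876 -0.00514]
  R  [+0.19735 +0.82798 +0.52488]
  R  [-0.11581 -0.51197 +0.85116]
t = (+0.31570, +0.03298, +1.08373) m
tr R = 2.652610; θ = arccos((tr R − 1)/2) = 0.598281 rad = 34.279°
axis k = ((R−Rᵀ)₃₂, (R−Rᵀ)₁₃, (R−Rᵀ)₂₁) / (2 sinθ) = (-0.920464, +0.098246, +0.378277)
rvec = θ·k = (-0.550696, +0.058779, +0.226316)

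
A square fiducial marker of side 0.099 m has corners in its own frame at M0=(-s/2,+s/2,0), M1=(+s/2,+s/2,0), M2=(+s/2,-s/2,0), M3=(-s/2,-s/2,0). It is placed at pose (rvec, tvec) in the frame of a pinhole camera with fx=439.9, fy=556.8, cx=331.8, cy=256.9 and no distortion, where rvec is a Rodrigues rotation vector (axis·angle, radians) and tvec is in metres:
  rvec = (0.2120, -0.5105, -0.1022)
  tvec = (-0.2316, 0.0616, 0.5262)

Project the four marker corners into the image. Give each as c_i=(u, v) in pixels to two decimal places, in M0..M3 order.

c0=(98.68, 383.83) c1=(185.56, 358.52) c2=(175.90, 263.14) c3=(84.13, 280.51)

Intrinsics K: fx=439.9, fy=556.8, cx=331.8, cy=256.9
Marker side s = 0.099 m; corners in marker frame (Z=0):
  M0 = (-0.0495, +0.0495, 0)
  M1 = (+0.0495, +0.0495, 0)
  M2 = (+0.0495, -0.0495, 0)
  M3 = (-0.0495, -0.0495, 0)
rvec = (0.2120, -0.5105, -0.1022), |rvec| = θ = 0.56214 rad = 32.208°
Rodrigues: sinθ=0.53300, 1−cosθ=0.15388; R = I + sinθ·[k]× + (1−cosθ)·[k]×²:
    [+0.86800 +0.04420 -0.49459]
    [-0.14960 +0.97303 -0.17560]
    [+0.47348 +0.22642 +0.85120]
t = (-0.2316, 0.0616, 0.5262) m
M0: Pc = R·M0+t = (-0.27238, +0.11717, +0.51397); u = 439.9·(-0.27238)/0.51397 + 331.8 = 98.6751, v = 556.8·(+0.11717)/0.51397 + 256.9 = 383.8343
M1: Pc = R·M1+t = (-0.18645, +0.10236, +0.56085); u = 439.9·(-0.18645)/0.56085 + 331.8 = 185.5607, v = 556.8·(+0.10236)/0.56085 + 256.9 = 358.5211
M2: Pc = R·M2+t = (-0.19082, +0.00603, +0.53843); u = 439.9·(-0.19082)/0.53843 + 331.8 = 175.8977, v = 556.8·(+0.00603)/0.53843 + 256.9 = 263.1354
M3: Pc = R·M3+t = (-0.27675, +0.02084, +0.49155); u = 439.9·(-0.27675)/0.49155 + 331.8 = 84.1286, v = 556.8·(+0.02084)/0.49155 + 256.9 = 280.5068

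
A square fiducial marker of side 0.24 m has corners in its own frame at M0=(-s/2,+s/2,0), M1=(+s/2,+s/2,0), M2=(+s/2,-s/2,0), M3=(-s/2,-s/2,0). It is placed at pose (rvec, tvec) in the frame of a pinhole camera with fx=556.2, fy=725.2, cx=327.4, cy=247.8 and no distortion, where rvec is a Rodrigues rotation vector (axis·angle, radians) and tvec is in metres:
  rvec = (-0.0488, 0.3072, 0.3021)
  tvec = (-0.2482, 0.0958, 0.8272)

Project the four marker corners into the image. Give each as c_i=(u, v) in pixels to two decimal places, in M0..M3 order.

c0=(74.13, 395.62) c1=(204.13, 472.14) c2=(254.85, 262.08) c3=(120.61, 203.39)

Intrinsics K: fx=556.2, fy=725.2, cx=327.4, cy=247.8
Marker side s = 0.24 m; corners in marker frame (Z=0):
  M0 = (-0.1200, +0.1200, 0)
  M1 = (+0.1200, +0.1200, 0)
  M2 = (+0.1200, -0.1200, 0)
  M3 = (-0.1200, -0.1200, 0)
rvec = (-0.0488, 0.3072, 0.3021), |rvec| = θ = 0.43361 rad = 24.844°
Rodrigues: sinθ=0.42015, 1−cosθ=0.09255; R = I + sinθ·[k]× + (1−cosθ)·[k]×²:
    [+0.90863 -0.30010 +0.29041]
    [+0.28534 +0.95391 +0.09297]
    [-0.30492 -0.00161 +0.95238]
t = (-0.2482, 0.0958, 0.8272) m
M0: Pc = R·M0+t = (-0.39325, +0.17603, +0.86360); u = 556.2·(-0.39325)/0.86360 + 327.4 = 74.1291, v = 725.2·(+0.17603)/0.86360 + 247.8 = 395.6179
M1: Pc = R·M1+t = (-0.17518, +0.24451, +0.79042); u = 556.2·(-0.17518)/0.79042 + 327.4 = 204.1317, v = 725.2·(+0.24451)/0.79042 + 247.8 = 472.1355
M2: Pc = R·M2+t = (-0.10315, +0.01557, +0.79080); u = 556.2·(-0.10315)/0.79080 + 327.4 = 254.8490, v = 725.2·(+0.01557)/0.79080 + 247.8 = 262.0806
M3: Pc = R·M3+t = (-0.32122, -0.05291, +0.86398); u = 556.2·(-0.32122)/0.86398 + 327.4 = 120.6085, v = 725.2·(-0.05291)/0.86398 + 247.8 = 203.3891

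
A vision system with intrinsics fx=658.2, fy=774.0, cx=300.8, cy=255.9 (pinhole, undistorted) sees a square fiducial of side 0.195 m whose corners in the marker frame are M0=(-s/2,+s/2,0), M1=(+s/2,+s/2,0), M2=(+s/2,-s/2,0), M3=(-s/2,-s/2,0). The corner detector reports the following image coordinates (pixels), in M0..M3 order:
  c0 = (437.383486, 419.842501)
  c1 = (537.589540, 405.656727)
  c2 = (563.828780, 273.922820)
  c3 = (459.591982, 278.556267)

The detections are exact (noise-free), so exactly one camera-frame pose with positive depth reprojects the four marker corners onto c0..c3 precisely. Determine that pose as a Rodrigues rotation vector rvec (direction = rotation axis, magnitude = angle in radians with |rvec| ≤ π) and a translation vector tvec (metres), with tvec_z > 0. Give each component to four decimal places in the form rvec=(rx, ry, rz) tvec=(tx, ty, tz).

Intrinsics K: fx=658.2, fy=774.0, cx=300.8, cy=255.9
Marker side s = 0.195 m; corners in marker frame (Z=0):
  M0 = (-0.0975, +0.0975, 0)
  M1 = (+0.0975, +0.0975, 0)
  M2 = (+0.0975, -0.0975, 0)
  M3 = (-0.0975, -0.0975, 0)
Detected image corners:
  c0 = (437.383486, 419.842501) px
  c1 = (537.589540, 405.656727) px
  c2 = (563.828780, 273.922820) px
  c3 = (459.591982, 278.556267) px
Planar DLT: solve 8×8 A·h = b for H (H[2,2]=1):
  H  [+713.25418 +21.28615 +501.14215]
  H  [+81.60353 +799.74611 +346.26409]
  H  [+0.37898 +0.29202 +1.00000]
B = K⁻¹H; ‖b₁‖=0.986376, ‖b₂‖=0.986376; λ = 2/(‖b₁‖+‖b₂‖) = 1.013813, sign → tz>0 ⇒ λ=+1.013813
r₁ = λ·B[:,0] = (+0.92303,-0.02014,+0.38421); r₂ = λ·B[:,1] = (-0.10251,+0.94965,+0.29605)
r₃ = r₁×r₂ = (-0.37083,-0.31265,+0.87449); SVD([r₁ r₂ r₃]) → R = UVᵀ:
  R  [+0.92303 -0.10251 -0.37083]
  R  [-0.02014 +0.94965 -0.31265]
  R  [+0.38421 +0.29605 +0.87449]
t = (+0.30858, +0.11836, +1.01381) m
tr R = 2.747171; θ = arccos((tr R − 1)/2) = 0.508275 rad = 29.122°
axis k = ((R−Rᵀ)₃₂, (R−Rᵀ)₁₃, (R−Rᵀ)₂₁) / (2 sinθ) = (+0.625377, -0.775720, +0.084626)
rvec = θ·k = (+0.317863, -0.394279, +0.043014)

rvec=(0.3179, -0.3943, 0.0430) tvec=(0.3086, 0.1184, 1.0138)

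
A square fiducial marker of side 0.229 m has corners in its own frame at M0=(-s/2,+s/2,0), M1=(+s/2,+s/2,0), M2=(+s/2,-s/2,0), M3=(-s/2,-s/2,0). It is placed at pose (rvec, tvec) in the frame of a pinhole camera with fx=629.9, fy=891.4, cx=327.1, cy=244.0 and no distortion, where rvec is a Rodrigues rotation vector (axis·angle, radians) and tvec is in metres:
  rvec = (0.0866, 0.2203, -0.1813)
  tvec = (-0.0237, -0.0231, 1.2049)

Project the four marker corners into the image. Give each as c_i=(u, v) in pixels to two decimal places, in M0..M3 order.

Intrinsics K: fx=629.9, fy=891.4, cx=327.1, cy=244.0
Marker side s = 0.229 m; corners in marker frame (Z=0):
  M0 = (-0.1145, +0.1145, 0)
  M1 = (+0.1145, +0.1145, 0)
  M2 = (+0.1145, -0.1145, 0)
  M3 = (-0.1145, -0.1145, 0)
rvec = (0.0866, 0.2203, -0.1813), |rvec| = θ = 0.29816 rad = 17.083°
Rodrigues: sinθ=0.29377, 1−cosθ=0.04412; R = I + sinθ·[k]× + (1−cosθ)·[k]×²:
    [+0.95960 +0.18809 +0.20926]
    [-0.16916 +0.97996 -0.10515]
    [-0.22484 +0.06550 +0.97219]
t = (-0.0237, -0.0231, 1.2049) m
M0: Pc = R·M0+t = (-0.11204, +0.10847, +1.23814); u = 629.9·(-0.11204)/1.23814 + 327.1 = 270.1015, v = 891.4·(+0.10847)/1.23814 + 244.0 = 322.0960
M1: Pc = R·M1+t = (+0.10771, +0.06974, +1.18666); u = 629.9·(+0.10771)/1.18666 + 327.1 = 384.2751, v = 891.4·(+0.06974)/1.18666 + 244.0 = 296.3859
M2: Pc = R·M2+t = (+0.06464, -0.15467, +1.17166); u = 629.9·(+0.06464)/1.17166 + 327.1 = 361.8500, v = 891.4·(-0.15467)/1.17166 + 244.0 = 126.3231
M3: Pc = R·M3+t = (-0.15511, -0.11594, +1.22314); u = 629.9·(-0.15511)/1.22314 + 327.1 = 247.2203, v = 891.4·(-0.11594)/1.22314 + 244.0 = 159.5074

c0=(270.10, 322.10) c1=(384.28, 296.39) c2=(361.85, 126.32) c3=(247.22, 159.51)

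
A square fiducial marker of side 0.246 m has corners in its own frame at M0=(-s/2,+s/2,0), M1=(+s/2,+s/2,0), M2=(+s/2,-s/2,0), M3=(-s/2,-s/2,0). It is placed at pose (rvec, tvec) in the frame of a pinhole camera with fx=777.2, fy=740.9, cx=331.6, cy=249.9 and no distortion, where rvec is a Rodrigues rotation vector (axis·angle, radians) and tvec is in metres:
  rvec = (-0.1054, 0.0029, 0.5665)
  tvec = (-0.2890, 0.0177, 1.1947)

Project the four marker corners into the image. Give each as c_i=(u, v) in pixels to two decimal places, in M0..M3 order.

Intrinsics K: fx=777.2, fy=740.9, cx=331.6, cy=249.9
Marker side s = 0.246 m; corners in marker frame (Z=0):
  M0 = (-0.1230, +0.1230, 0)
  M1 = (+0.1230, +0.1230, 0)
  M2 = (+0.1230, -0.1230, 0)
  M3 = (-0.1230, -0.1230, 0)
rvec = (-0.1054, 0.0029, 0.5665), |rvec| = θ = 0.57623 rad = 33.015°
Rodrigues: sinθ=0.54487, 1−cosθ=0.16148; R = I + sinθ·[k]× + (1−cosθ)·[k]×²:
    [+0.84393 -0.53581 -0.02630]
    [+0.53552 +0.83853 +0.10046]
    [-0.03178 -0.09886 +0.99459]
t = (-0.2890, 0.0177, 1.1947) m
M0: Pc = R·M0+t = (-0.45871, +0.05497, +1.18645); u = 777.2·(-0.45871)/1.18645 + 331.6 = 31.1167, v = 740.9·(+0.05497)/1.18645 + 249.9 = 284.2272
M1: Pc = R·M1+t = (-0.25110, +0.18671, +1.17863); u = 777.2·(-0.25110)/1.17863 + 331.6 = 166.0208, v = 740.9·(+0.18671)/1.17863 + 249.9 = 367.2664
M2: Pc = R·M2+t = (-0.11929, -0.01957, +1.20295); u = 777.2·(-0.11929)/1.20295 + 331.6 = 254.5282, v = 740.9·(-0.01957)/1.20295 + 249.9 = 237.8467
M3: Pc = R·M3+t = (-0.32690, -0.15131, +1.21077); u = 777.2·(-0.32690)/1.21077 + 331.6 = 121.7624, v = 740.9·(-0.15131)/1.21077 + 249.9 = 157.3111

c0=(31.12, 284.23) c1=(166.02, 367.27) c2=(254.53, 237.85) c3=(121.76, 157.31)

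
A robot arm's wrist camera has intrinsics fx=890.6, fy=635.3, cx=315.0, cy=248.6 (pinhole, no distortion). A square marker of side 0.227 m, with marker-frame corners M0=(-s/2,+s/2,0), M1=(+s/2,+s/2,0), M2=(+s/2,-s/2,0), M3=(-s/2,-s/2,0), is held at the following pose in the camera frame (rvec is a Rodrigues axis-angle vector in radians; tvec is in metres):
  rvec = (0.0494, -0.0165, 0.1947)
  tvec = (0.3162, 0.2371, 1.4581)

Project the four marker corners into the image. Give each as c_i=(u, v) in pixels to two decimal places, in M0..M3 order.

Intrinsics K: fx=890.6, fy=635.3, cx=315.0, cy=248.6
Marker side s = 0.227 m; corners in marker frame (Z=0):
  M0 = (-0.1135, +0.1135, 0)
  M1 = (+0.1135, +0.1135, 0)
  M2 = (+0.1135, -0.1135, 0)
  M3 = (-0.1135, -0.1135, 0)
rvec = (0.0494, -0.0165, 0.1947), |rvec| = θ = 0.20155 rad = 11.548°
Rodrigues: sinθ=0.20018, 1−cosθ=0.02024; R = I + sinθ·[k]× + (1−cosθ)·[k]×²:
    [+0.98097 -0.19379 -0.01160]
    [+0.19298 +0.97989 -0.05067]
    [+0.02118 +0.04747 +0.99865]
t = (0.3162, 0.2371, 1.4581) m
M0: Pc = R·M0+t = (+0.18286, +0.32641, +1.46108); u = 890.6·(+0.18286)/1.46108 + 315.0 = 426.4644, v = 635.3·(+0.32641)/1.46108 + 248.6 = 390.5299
M1: Pc = R·M1+t = (+0.40555, +0.37022, +1.46589); u = 890.6·(+0.40555)/1.46589 + 315.0 = 561.3884, v = 635.3·(+0.37022)/1.46589 + 248.6 = 409.0494
M2: Pc = R·M2+t = (+0.44954, +0.14779, +1.45512); u = 890.6·(+0.44954)/1.45512 + 315.0 = 590.1371, v = 635.3·(+0.14779)/1.45512 + 248.6 = 313.1226
M3: Pc = R·M3+t = (+0.22685, +0.10398, +1.45031); u = 890.6·(+0.22685)/1.45031 + 315.0 = 454.3060, v = 635.3·(+0.10398)/1.45031 + 248.6 = 294.1474

c0=(426.46, 390.53) c1=(561.39, 409.05) c2=(590.14, 313.12) c3=(454.31, 294.15)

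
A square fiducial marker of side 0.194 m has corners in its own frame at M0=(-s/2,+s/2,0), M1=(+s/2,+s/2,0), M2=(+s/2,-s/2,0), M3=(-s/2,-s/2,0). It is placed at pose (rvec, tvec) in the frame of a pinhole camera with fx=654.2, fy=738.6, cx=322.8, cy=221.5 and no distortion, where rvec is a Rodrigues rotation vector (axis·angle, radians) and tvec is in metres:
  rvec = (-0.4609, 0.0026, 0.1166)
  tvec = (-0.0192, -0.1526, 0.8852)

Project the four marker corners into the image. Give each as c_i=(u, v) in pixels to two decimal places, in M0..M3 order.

Intrinsics K: fx=654.2, fy=738.6, cx=322.8, cy=221.5
Marker side s = 0.194 m; corners in marker frame (Z=0):
  M0 = (-0.0970, +0.0970, 0)
  M1 = (+0.0970, +0.0970, 0)
  M2 = (+0.0970, -0.0970, 0)
  M3 = (-0.0970, -0.0970, 0)
rvec = (-0.4609, 0.0026, 0.1166), |rvec| = θ = 0.47543 rad = 27.240°
Rodrigues: sinθ=0.45772, 1−cosθ=0.11090; R = I + sinθ·[k]× + (1−cosθ)·[k]×²:
    [+0.99333 -0.11284 -0.02386]
    [+0.11167 +0.88910 +0.44388]
    [-0.02887 -0.44358 +0.89577]
t = (-0.0192, -0.1526, 0.8852) m
M0: Pc = R·M0+t = (-0.12650, -0.07719, +0.84497); u = 654.2·(-0.12650)/0.84497 + 322.8 = 224.8615, v = 738.6·(-0.07719)/0.84497 + 221.5 = 154.0281
M1: Pc = R·M1+t = (+0.06621, -0.05553, +0.83937); u = 654.2·(+0.06621)/0.83937 + 322.8 = 374.4010, v = 738.6·(-0.05553)/0.83937 + 221.5 = 172.6408
M2: Pc = R·M2+t = (+0.08810, -0.22801, +0.92543); u = 654.2·(+0.08810)/0.92543 + 322.8 = 385.0784, v = 738.6·(-0.22801)/0.92543 + 221.5 = 39.5204
M3: Pc = R·M3+t = (-0.10461, -0.24967, +0.93103); u = 654.2·(-0.10461)/0.93103 + 322.8 = 249.2966, v = 738.6·(-0.24967)/0.93103 + 221.5 = 23.4290

c0=(224.86, 154.03) c1=(374.40, 172.64) c2=(385.08, 39.52) c3=(249.30, 23.43)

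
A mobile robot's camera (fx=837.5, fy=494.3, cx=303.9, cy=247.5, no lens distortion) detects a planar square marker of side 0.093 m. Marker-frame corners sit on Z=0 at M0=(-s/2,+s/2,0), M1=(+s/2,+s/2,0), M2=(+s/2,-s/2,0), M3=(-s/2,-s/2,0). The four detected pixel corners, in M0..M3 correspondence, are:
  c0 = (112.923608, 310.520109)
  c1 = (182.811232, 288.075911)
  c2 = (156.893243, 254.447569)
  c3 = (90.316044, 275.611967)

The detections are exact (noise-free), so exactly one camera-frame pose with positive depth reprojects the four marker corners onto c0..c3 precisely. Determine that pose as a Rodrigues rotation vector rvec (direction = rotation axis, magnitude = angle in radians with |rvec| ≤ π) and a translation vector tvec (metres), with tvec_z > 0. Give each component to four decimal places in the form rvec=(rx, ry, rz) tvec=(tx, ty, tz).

rvec=(-0.5854, 0.0905, -0.5005) tvec=(-0.2041, 0.0702, 1.0149)

Intrinsics K: fx=837.5, fy=494.3, cx=303.9, cy=247.5
Marker side s = 0.093 m; corners in marker frame (Z=0):
  M0 = (-0.0465, +0.0465, 0)
  M1 = (+0.0465, +0.0465, 0)
  M2 = (+0.0465, -0.0465, 0)
  M3 = (-0.0465, -0.0465, 0)
Detected image corners:
  c0 = (112.923608, 310.520109) px
  c1 = (182.811232, 288.075911) px
  c2 = (156.893243, 254.447569) px
  c3 = (90.316044, 275.611967) px
Planar DLT: solve 8×8 A·h = b for H (H[2,2]=1):
  H  [+740.94138 +187.38444 +135.52044]
  H  [-218.25829 +215.55862 +281.70337]
  H  [+0.05679 -0.54188 +1.00000]
B = K⁻¹H; ‖b₁‖=0.985281, ‖b₂‖=0.985281; λ = 2/(‖b₁‖+‖b₂‖) = 1.014939, sign → tz>0 ⇒ λ=+1.014939
r₁ = λ·B[:,0] = (+0.87701,-0.47700,+0.05764); r₂ = λ·B[:,1] = (+0.42665,+0.71798,-0.54997)
r₃ = r₁×r₂ = (+0.22096,+0.50692,+0.83319); SVD([r₁ r₂ r₃]) → R = UVᵀ:
  R  [+0.87701 +0.42665 +0.22096]
  R  [-0.47700 +0.71798 +0.50692]
  R  [+0.05763 -0.54997 +0.83319]
t = (-0.20405, +0.07023, +1.01494) m
tr R = 2.428179; θ = arccos((tr R − 1)/2) = 0.775474 rad = 44.431°
axis k = ((R−Rᵀ)₃₂, (R−Rᵀ)₁₃, (R−Rᵀ)₂₁) / (2 sinθ) = (-0.754869, +0.116652, -0.645419)
rvec = θ·k = (-0.585381, +0.090460, -0.500506)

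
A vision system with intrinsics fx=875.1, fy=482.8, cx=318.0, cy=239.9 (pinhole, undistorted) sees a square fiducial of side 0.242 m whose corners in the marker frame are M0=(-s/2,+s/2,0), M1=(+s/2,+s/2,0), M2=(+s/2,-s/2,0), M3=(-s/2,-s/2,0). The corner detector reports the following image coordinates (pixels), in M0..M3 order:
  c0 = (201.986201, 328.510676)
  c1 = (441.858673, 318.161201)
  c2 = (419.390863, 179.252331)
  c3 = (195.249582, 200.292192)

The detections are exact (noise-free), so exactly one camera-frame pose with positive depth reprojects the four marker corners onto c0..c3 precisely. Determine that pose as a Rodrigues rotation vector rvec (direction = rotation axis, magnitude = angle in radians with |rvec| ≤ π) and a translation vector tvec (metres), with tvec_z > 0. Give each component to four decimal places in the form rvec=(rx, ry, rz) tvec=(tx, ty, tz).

rvec=(-0.2115, 0.3292, -0.0956) tvec=(-0.0085, 0.0266, 0.8597)

Intrinsics K: fx=875.1, fy=482.8, cx=318.0, cy=239.9
Marker side s = 0.242 m; corners in marker frame (Z=0):
  M0 = (-0.1210, +0.1210, 0)
  M1 = (+0.1210, +0.1210, 0)
  M2 = (+0.1210, -0.1210, 0)
  M3 = (-0.1210, -0.1210, 0)
Detected image corners:
  c0 = (201.986201, 328.510676) px
  c1 = (441.858673, 318.161201) px
  c2 = (419.390863, 179.252331) px
  c3 = (195.249582, 200.292192) px
Planar DLT: solve 8×8 A·h = b for H (H[2,2]=1):
  H  [+844.11646 -22.08388 +309.32678]
  H  [-158.15714 +484.89760 +254.81641]
  H  [-0.36100 -0.25746 +1.00000]
B = K⁻¹H; ‖b₁‖=1.163189, ‖b₂‖=1.163189; λ = 2/(‖b₁‖+‖b₂‖) = 0.859706, sign → tz>0 ⇒ λ=+0.859706
r₁ = λ·B[:,0] = (+0.94204,-0.12741,-0.31035); r₂ = λ·B[:,1] = (+0.05874,+0.97343,-0.22134)
r₃ = r₁×r₂ = (+0.33031,+0.19029,+0.92449); SVD([r₁ r₂ r₃]) → R = UVᵀ:
  R  [+0.94204 +0.05874 +0.33031]
  R  [-0.12741 +0.97343 +0.19029]
  R  [-0.31035 -0.22134 +0.92449]
t = (-0.00852, +0.02656, +0.85971) m
tr R = 2.839964; θ = arccos((tr R − 1)/2) = 0.402762 rad = 23.077°
axis k = ((R−Rᵀ)₃₂, (R−Rᵀ)₁₃, (R−Rᵀ)₂₁) / (2 sinθ) = (-0.525092, +0.817245, -0.237463)
rvec = θ·k = (-0.211487, +0.329155, -0.095641)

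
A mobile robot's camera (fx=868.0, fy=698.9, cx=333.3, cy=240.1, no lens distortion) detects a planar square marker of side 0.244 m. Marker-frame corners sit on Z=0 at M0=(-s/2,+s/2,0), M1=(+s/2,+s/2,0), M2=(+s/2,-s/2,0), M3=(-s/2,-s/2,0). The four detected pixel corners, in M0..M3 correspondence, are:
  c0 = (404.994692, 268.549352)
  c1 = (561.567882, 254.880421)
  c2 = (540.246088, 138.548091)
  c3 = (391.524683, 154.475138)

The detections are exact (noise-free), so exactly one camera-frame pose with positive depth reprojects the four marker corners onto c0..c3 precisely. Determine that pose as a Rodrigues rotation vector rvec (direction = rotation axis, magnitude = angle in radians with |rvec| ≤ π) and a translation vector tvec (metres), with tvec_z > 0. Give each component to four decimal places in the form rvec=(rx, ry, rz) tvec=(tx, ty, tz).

Intrinsics K: fx=868.0, fy=698.9, cx=333.3, cy=240.1
Marker side s = 0.244 m; corners in marker frame (Z=0):
  M0 = (-0.1220, +0.1220, 0)
  M1 = (+0.1220, +0.1220, 0)
  M2 = (+0.1220, -0.1220, 0)
  M3 = (-0.1220, -0.1220, 0)
Detected image corners:
  c0 = (404.994692, 268.549352) px
  c1 = (561.567882, 254.880421) px
  c2 = (540.246088, 138.548091) px
  c3 = (391.524683, 154.475138) px
Planar DLT: solve 8×8 A·h = b for H (H[2,2]=1):
  H  [+574.97341 -23.23419 +473.38671]
  H  [-82.36744 +431.51830 +202.81215]
  H  [-0.10586 -0.19875 +1.00000]
B = K⁻¹H; ‖b₁‖=0.715641, ‖b₂‖=0.715641; λ = 2/(‖b₁‖+‖b₂‖) = 1.397349, sign → tz>0 ⇒ λ=+1.397349
r₁ = λ·B[:,0] = (+0.98242,-0.11386,-0.14793); r₂ = λ·B[:,1] = (+0.06924,+0.95816,-0.27772)
r₃ = r₁×r₂ = (+0.17336,+0.26259,+0.94921); SVD([r₁ r₂ r₃]) → R = UVᵀ:
  R  [+0.98242 +0.06924 +0.17336]
  R  [-0.11386 +0.95816 +0.26259]
  R  [-0.14793 -0.27772 +0.94921]
t = (+0.22552, -0.07455, +1.39735) m
tr R = 2.889793; θ = arccos((tr R − 1)/2) = 0.333518 rad = 19.109°
axis k = ((R−Rᵀ)₃₂, (R−Rᵀ)₁₃, (R−Rᵀ)₂₁) / (2 sinθ) = (-0.825228, +0.490706, -0.279652)
rvec = θ·k = (-0.275229, +0.163660, -0.093269)

rvec=(-0.2752, 0.1637, -0.0933) tvec=(0.2255, -0.0746, 1.3973)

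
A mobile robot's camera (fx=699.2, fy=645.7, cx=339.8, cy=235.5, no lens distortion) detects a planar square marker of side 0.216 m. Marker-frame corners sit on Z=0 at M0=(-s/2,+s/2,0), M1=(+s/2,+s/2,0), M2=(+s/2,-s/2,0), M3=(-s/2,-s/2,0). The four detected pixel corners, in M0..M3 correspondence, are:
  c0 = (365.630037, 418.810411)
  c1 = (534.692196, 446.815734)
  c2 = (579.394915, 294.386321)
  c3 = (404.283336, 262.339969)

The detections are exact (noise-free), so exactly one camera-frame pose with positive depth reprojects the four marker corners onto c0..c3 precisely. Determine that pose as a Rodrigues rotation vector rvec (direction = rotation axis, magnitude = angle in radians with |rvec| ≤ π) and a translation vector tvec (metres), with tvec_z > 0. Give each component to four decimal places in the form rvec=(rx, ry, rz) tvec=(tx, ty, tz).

Intrinsics K: fx=699.2, fy=645.7, cx=339.8, cy=235.5
Marker side s = 0.216 m; corners in marker frame (Z=0):
  M0 = (-0.1080, +0.1080, 0)
  M1 = (+0.1080, +0.1080, 0)
  M2 = (+0.1080, -0.1080, 0)
  M3 = (-0.1080, -0.1080, 0)
Detected image corners:
  c0 = (365.630037, 418.810411) px
  c1 = (534.692196, 446.815734) px
  c2 = (579.394915, 294.386321) px
  c3 = (404.283336, 262.339969) px
Planar DLT: solve 8×8 A·h = b for H (H[2,2]=1):
  H  [+836.67592 -106.67988 +471.38147]
  H  [+169.21417 +780.19086 +357.25668]
  H  [+0.08547 +0.18345 +1.00000]
B = K⁻¹H; ‖b₁‖=1.181031, ‖b₂‖=1.181031; λ = 2/(‖b₁‖+‖b₂‖) = 0.846718, sign → tz>0 ⇒ λ=+0.846718
r₁ = λ·B[:,0] = (+0.97803,+0.19550,+0.07237); r₂ = λ·B[:,1] = (-0.20467,+0.96643,+0.15533)
r₃ = r₁×r₂ = (-0.03957,-0.16673,+0.98521); SVD([r₁ r₂ r₃]) → R = UVᵀ:
  R  [+0.97803 -0.20467 -0.03957]
  R  [+0.19550 +0.96643 -0.16673]
  R  [+0.07237 +0.15533 +0.98521]
t = (+0.15934, +0.15966, +0.84672) m
tr R = 2.929666; θ = arccos((tr R − 1)/2) = 0.265988 rad = 15.240°
axis k = ((R−Rᵀ)₃₂, (R−Rᵀ)₁₃, (R−Rᵀ)₂₁) / (2 sinθ) = (+0.612588, -0.212918, +0.761184)
rvec = θ·k = (+0.162941, -0.056634, +0.202466)

rvec=(0.1629, -0.0566, 0.2025) tvec=(0.1593, 0.1597, 0.8467)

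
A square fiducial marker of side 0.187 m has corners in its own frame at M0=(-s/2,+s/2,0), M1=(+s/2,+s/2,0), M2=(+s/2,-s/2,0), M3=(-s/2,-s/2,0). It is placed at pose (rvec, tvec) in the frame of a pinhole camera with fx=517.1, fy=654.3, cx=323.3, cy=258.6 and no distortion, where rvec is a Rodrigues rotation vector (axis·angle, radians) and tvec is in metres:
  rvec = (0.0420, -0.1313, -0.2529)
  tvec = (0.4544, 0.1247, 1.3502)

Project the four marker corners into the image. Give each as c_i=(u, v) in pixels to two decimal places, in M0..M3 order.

c0=(472.48, 374.82) c1=(537.82, 350.28) c2=(521.95, 263.75) c3=(455.80, 286.98)

Intrinsics K: fx=517.1, fy=654.3, cx=323.3, cy=258.6
Marker side s = 0.187 m; corners in marker frame (Z=0):
  M0 = (-0.0935, +0.0935, 0)
  M1 = (+0.0935, +0.0935, 0)
  M2 = (+0.0935, -0.0935, 0)
  M3 = (-0.0935, -0.0935, 0)
rvec = (0.0420, -0.1313, -0.2529), |rvec| = θ = 0.28803 rad = 16.503°
Rodrigues: sinθ=0.28407, 1−cosθ=0.04120; R = I + sinθ·[k]× + (1−cosθ)·[k]×²:
    [+0.95968 +0.24668 -0.13477]
    [-0.25216 +0.96737 -0.02493]
    [+0.12422 +0.05791 +0.99056]
t = (0.4544, 0.1247, 1.3502) m
M0: Pc = R·M0+t = (+0.38773, +0.23873, +1.34400); u = 517.1·(+0.38773)/1.34400 + 323.3 = 472.4796, v = 654.3·(+0.23873)/1.34400 + 258.6 = 374.8187
M1: Pc = R·M1+t = (+0.56719, +0.19157, +1.36723); u = 517.1·(+0.56719)/1.36723 + 323.3 = 537.8188, v = 654.3·(+0.19157)/1.36723 + 258.6 = 350.2786
M2: Pc = R·M2+t = (+0.52107, +0.01067, +1.35640); u = 517.1·(+0.52107)/1.35640 + 323.3 = 521.9457, v = 654.3·(+0.01067)/1.35640 + 258.6 = 263.7493
M3: Pc = R·M3+t = (+0.34161, +0.05783, +1.33317); u = 517.1·(+0.34161)/1.33317 + 323.3 = 455.7992, v = 654.3·(+0.05783)/1.33317 + 258.6 = 286.9811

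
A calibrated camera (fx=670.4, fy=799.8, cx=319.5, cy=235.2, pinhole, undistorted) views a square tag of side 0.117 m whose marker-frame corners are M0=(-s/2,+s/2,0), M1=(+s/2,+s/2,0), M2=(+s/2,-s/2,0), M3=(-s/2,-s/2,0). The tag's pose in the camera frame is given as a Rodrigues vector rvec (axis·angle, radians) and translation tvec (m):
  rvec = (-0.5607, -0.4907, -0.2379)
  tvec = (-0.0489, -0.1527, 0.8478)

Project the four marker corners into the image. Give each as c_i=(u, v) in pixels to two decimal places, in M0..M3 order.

c0=(252.66, 134.59) c1=(336.45, 132.39) c2=(305.52, 53.07) c3=(224.78, 49.59)

Intrinsics K: fx=670.4, fy=799.8, cx=319.5, cy=235.2
Marker side s = 0.117 m; corners in marker frame (Z=0):
  M0 = (-0.0585, +0.0585, 0)
  M1 = (+0.0585, +0.0585, 0)
  M2 = (+0.0585, -0.0585, 0)
  M3 = (-0.0585, -0.0585, 0)
rvec = (-0.5607, -0.4907, -0.2379), |rvec| = θ = 0.78216 rad = 44.814°
Rodrigues: sinθ=0.70481, 1−cosθ=0.29060; R = I + sinθ·[k]× + (1−cosθ)·[k]×²:
    [+0.85874 +0.34507 -0.37881]
    [-0.08368 +0.82378 +0.56071]
    [+0.50554 -0.44980 +0.73628]
t = (-0.0489, -0.1527, 0.8478) m
M0: Pc = R·M0+t = (-0.07895, -0.09961, +0.79191); u = 670.4·(-0.07895)/0.79191 + 319.5 = 252.6647, v = 799.8·(-0.09961)/0.79191 + 235.2 = 134.5939
M1: Pc = R·M1+t = (+0.02152, -0.10940, +0.85106); u = 670.4·(+0.02152)/0.85106 + 319.5 = 336.4539, v = 799.8·(-0.10940)/0.85106 + 235.2 = 132.3852
M2: Pc = R·M2+t = (-0.01885, -0.20579, +0.90369); u = 670.4·(-0.01885)/0.90369 + 319.5 = 305.5157, v = 799.8·(-0.20579)/0.90369 + 235.2 = 53.0710
M3: Pc = R·M3+t = (-0.11932, -0.19600, +0.84454); u = 670.4·(-0.11932)/0.84454 + 319.5 = 224.7810, v = 799.8·(-0.19600)/0.84454 + 235.2 = 49.5872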